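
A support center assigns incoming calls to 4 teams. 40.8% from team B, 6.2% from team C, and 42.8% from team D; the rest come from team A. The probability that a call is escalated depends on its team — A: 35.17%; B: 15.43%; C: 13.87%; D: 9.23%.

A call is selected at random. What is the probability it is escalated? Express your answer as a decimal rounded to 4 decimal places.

P(A) = 1 − (0.408 + 0.062 + 0.428) = 0.102.
Summing over the partition,
P(E) = P(E|A)·P(A) + P(E|B)·P(B) + P(E|C)·P(C) + P(E|D)·P(D)
      = 0.3517·0.102 + 0.1543·0.408 + 0.1387·0.062 + 0.0923·0.428
      = 0.0358734 + 0.0629544 + 0.0085994 + 0.0395044 = 0.1469316

0.1469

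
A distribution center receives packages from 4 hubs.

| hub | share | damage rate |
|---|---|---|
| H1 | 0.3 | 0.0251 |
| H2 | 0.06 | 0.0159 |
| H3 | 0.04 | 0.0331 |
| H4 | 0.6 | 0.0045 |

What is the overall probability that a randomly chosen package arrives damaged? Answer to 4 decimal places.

Summing over the partition,
P(D) = P(D|H1)·P(H1) + P(D|H2)·P(H2) + P(D|H3)·P(H3) + P(D|H4)·P(H4)
      = 0.0251·0.3 + 0.0159·0.06 + 0.0331·0.04 + 0.0045·0.6
      = 0.00753 + 0.000954 + 0.001324 + 0.0027 = 0.012508

0.0125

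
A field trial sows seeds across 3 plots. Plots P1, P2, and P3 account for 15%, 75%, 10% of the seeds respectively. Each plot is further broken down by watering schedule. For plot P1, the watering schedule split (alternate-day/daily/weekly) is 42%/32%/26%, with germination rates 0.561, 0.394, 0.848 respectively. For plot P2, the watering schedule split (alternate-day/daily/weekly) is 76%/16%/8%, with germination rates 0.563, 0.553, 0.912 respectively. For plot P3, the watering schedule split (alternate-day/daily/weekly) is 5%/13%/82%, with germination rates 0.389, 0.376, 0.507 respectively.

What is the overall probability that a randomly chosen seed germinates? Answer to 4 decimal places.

P(G) ≈ 0.5777

P(G|P1) = 0.42·0.561 + 0.32·0.394 + 0.26·0.848 = 0.23562 + 0.12608 + 0.22048 = 0.58218
P(G|P2) = 0.76·0.563 + 0.16·0.553 + 0.08·0.912 = 0.42788 + 0.08848 + 0.07296 = 0.58932
P(G|P3) = 0.05·0.389 + 0.13·0.376 + 0.82·0.507 = 0.01945 + 0.04888 + 0.41574 = 0.48407
Then overall,
P(G) = 0.15·0.58218 + 0.75·0.58932 + 0.1·0.48407
      = 0.087327 + 0.44199 + 0.048407 = 0.577724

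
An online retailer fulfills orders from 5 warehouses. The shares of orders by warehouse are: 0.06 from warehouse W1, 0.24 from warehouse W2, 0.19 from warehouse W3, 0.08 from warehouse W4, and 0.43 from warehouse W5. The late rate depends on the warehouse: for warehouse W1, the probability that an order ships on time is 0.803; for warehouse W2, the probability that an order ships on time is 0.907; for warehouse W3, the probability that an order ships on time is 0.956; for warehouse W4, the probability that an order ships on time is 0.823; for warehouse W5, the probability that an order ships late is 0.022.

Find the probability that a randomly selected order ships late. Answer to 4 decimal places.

P(L|W1) = 1 − 0.803 = 0.197.
P(L|W2) = 1 − 0.907 = 0.093.
P(L|W3) = 1 − 0.956 = 0.044.
P(L|W4) = 1 − 0.823 = 0.177.
P(L) = P(L|W1)·P(W1) + P(L|W2)·P(W2) + P(L|W3)·P(W3) + P(L|W4)·P(W4) + P(L|W5)·P(W5)
      = 0.197·0.06 + 0.093·0.24 + 0.044·0.19 + 0.177·0.08 + 0.022·0.43
      = 0.01182 + 0.02232 + 0.00836 + 0.01416 + 0.00946 = 0.06612

P(L) ≈ 0.0661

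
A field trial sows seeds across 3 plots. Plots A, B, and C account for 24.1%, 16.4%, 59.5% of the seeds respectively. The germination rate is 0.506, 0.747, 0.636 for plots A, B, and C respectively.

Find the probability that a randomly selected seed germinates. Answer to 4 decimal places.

0.6229

P(G) = P(G|A)·P(A) + P(G|B)·P(B) + P(G|C)·P(C)
      = 0.506·0.241 + 0.747·0.164 + 0.636·0.595
      = 0.121946 + 0.122508 + 0.37842 = 0.622874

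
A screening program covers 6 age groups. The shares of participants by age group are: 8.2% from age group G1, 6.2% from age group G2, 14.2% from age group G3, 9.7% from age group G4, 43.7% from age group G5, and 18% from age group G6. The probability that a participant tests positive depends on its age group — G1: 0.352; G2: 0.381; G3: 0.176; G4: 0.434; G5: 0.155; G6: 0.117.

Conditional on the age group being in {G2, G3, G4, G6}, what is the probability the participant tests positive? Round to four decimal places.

Let S = {G2, G3, G4, G6}.
P(S) = 0.062 + 0.142 + 0.097 + 0.18 = 0.481.
P(T ∩ S) = 0.381·0.062 + 0.176·0.142 + 0.434·0.097 + 0.117·0.18 = 0.023622 + 0.024992 + 0.042098 + 0.02106 = 0.111772.
P(T | S) = 0.111772 / 0.481 = 0.232374…

P(T|S) ≈ 0.2324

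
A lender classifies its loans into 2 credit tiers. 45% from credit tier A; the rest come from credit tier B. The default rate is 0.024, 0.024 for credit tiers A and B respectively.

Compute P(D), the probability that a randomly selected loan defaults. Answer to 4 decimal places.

P(B) = 1 − (0.45) = 0.55.
P(D) = P(D|A)·P(A) + P(D|B)·P(B)
      = 0.024·0.45 + 0.024·0.55
      = 0.0108 + 0.0132 = 0.024

P(D) ≈ 0.0240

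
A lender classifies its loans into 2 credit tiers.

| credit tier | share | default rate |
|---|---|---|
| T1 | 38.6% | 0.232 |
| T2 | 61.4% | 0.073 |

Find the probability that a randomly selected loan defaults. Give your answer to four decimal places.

P(D) ≈ 0.1344

Summing over the partition,
P(D) = P(D|T1)·P(T1) + P(D|T2)·P(T2)
      = 0.232·0.386 + 0.073·0.614
      = 0.089552 + 0.044822 = 0.134374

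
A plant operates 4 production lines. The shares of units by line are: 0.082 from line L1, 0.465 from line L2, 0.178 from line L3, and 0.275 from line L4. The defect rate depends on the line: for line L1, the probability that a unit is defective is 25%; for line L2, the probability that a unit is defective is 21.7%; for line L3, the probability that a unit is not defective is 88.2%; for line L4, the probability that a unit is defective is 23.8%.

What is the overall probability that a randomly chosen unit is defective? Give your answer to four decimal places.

P(D|L3) = 1 − 0.882 = 0.118.
Using total probability over the partition,
P(D) = P(D|L1)·P(L1) + P(D|L2)·P(L2) + P(D|L3)·P(L3) + P(D|L4)·P(L4)
      = 0.25·0.082 + 0.217·0.465 + 0.118·0.178 + 0.238·0.275
      = 0.0205 + 0.100905 + 0.021004 + 0.06545 = 0.207859

P(D) ≈ 0.2079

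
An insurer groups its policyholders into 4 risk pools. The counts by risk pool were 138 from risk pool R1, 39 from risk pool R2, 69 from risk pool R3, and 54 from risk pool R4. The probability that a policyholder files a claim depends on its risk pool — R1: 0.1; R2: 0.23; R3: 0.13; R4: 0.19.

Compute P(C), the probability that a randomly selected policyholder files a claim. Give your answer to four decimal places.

0.1400

Total: 138 + 39 + 69 + 54 = 300.
P(R1) = 138/300 = 0.46. P(R2) = 39/300 = 0.13. P(R3) = 69/300 = 0.23. P(R4) = 54/300 = 0.18.
P(C) = P(C|R1)·P(R1) + P(C|R2)·P(R2) + P(C|R3)·P(R3) + P(C|R4)·P(R4)
      = 0.1·0.46 + 0.23·0.13 + 0.13·0.23 + 0.19·0.18
      = 0.046 + 0.0299 + 0.0299 + 0.0342 = 0.14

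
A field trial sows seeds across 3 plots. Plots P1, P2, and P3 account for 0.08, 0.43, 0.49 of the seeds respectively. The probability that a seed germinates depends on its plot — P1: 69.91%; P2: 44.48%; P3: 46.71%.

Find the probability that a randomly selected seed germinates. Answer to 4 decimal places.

P(G) ≈ 0.4761

P(G) = P(G|P1)·P(P1) + P(G|P2)·P(P2) + P(G|P3)·P(P3)
      = 0.6991·0.08 + 0.4448·0.43 + 0.4671·0.49
      = 0.055928 + 0.191264 + 0.228879 = 0.476071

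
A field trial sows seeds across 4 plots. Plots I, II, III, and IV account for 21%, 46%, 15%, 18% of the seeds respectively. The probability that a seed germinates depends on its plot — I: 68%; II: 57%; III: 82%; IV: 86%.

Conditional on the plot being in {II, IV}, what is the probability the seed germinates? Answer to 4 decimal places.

P(G|S) ≈ 0.6516

Let S = {II, IV}.
P(S) = 0.46 + 0.18 = 0.64.
P(G ∩ S) = 0.57·0.46 + 0.86·0.18 = 0.2622 + 0.1548 = 0.417.
P(G | S) = 0.417 / 0.64 = 0.651563…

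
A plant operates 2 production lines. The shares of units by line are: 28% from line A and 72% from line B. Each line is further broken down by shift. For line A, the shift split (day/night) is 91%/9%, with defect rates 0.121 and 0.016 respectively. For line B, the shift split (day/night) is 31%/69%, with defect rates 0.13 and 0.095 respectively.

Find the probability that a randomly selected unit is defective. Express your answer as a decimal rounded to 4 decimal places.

P(D|A) = 0.91·0.121 + 0.09·0.016 = 0.11011 + 0.00144 = 0.11155
P(D|B) = 0.31·0.13 + 0.69·0.095 = 0.0403 + 0.06555 = 0.10585
Then overall,
P(D) = 0.28·0.11155 + 0.72·0.10585
      = 0.031234 + 0.076212 = 0.107446

0.1074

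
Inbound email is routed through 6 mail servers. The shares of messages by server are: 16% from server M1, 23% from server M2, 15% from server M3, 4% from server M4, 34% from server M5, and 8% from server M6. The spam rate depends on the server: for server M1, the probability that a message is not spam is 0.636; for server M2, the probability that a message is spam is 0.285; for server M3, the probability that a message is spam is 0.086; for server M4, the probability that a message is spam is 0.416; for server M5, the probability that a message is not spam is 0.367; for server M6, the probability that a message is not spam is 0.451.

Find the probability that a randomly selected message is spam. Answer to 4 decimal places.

0.4125

P(S|M1) = 1 − 0.636 = 0.364.
P(S|M5) = 1 − 0.367 = 0.633.
P(S|M6) = 1 − 0.451 = 0.549.
P(S) = P(S|M1)·P(M1) + P(S|M2)·P(M2) + P(S|M3)·P(M3) + P(S|M4)·P(M4) + P(S|M5)·P(M5) + P(S|M6)·P(M6)
      = 0.364·0.16 + 0.285·0.23 + 0.086·0.15 + 0.416·0.04 + 0.633·0.34 + 0.549·0.08
      = 0.05824 + 0.06555 + 0.0129 + 0.01664 + 0.21522 + 0.04392 = 0.41247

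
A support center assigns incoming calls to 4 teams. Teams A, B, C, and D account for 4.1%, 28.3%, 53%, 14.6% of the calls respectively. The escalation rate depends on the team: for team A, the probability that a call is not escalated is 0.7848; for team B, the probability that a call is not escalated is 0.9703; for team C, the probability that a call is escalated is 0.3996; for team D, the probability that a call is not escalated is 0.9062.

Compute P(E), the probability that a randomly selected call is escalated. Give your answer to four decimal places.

P(E|A) = 1 − 0.7848 = 0.2152.
P(E|B) = 1 − 0.9703 = 0.0297.
P(E|D) = 1 − 0.9062 = 0.0938.
P(E) = P(E|A)·P(A) + P(E|B)·P(B) + P(E|C)·P(C) + P(E|D)·P(D)
      = 0.2152·0.041 + 0.0297·0.283 + 0.3996·0.53 + 0.0938·0.146
      = 0.0088232 + 0.0084051 + 0.211788 + 0.0136948 = 0.2427111

P(E) ≈ 0.2427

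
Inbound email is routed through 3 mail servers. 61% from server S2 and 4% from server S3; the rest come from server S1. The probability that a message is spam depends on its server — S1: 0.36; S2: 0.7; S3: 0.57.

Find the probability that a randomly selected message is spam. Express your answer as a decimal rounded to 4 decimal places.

P(S1) = 1 − (0.61 + 0.04) = 0.35.
By the law of total probability,
P(S) = P(S|S1)·P(S1) + P(S|S2)·P(S2) + P(S|S3)·P(S3)
      = 0.36·0.35 + 0.7·0.61 + 0.57·0.04
      = 0.126 + 0.427 + 0.0228 = 0.5758

P(S) ≈ 0.5758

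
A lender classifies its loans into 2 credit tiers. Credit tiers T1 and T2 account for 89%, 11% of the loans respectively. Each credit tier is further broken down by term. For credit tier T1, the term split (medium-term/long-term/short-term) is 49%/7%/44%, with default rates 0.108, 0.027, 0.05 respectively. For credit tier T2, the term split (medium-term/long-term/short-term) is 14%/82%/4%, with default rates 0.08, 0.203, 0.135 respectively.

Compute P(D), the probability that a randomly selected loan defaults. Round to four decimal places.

P(D|T1) = 0.49·0.108 + 0.07·0.027 + 0.44·0.05 = 0.05292 + 0.00189 + 0.022 = 0.07681
P(D|T2) = 0.14·0.08 + 0.82·0.203 + 0.04·0.135 = 0.0112 + 0.16646 + 0.0054 = 0.18306
Then overall,
P(D) = 0.89·0.07681 + 0.11·0.18306
      = 0.0683609 + 0.0201366 = 0.0884975

0.0885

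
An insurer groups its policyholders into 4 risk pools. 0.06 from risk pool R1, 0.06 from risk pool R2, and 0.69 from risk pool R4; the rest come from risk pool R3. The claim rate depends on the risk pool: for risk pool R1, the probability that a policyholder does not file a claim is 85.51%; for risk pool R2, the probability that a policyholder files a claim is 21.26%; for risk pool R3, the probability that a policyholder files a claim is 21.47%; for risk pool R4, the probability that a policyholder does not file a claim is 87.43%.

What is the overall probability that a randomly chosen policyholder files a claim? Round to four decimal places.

0.1490

P(R3) = 1 − (0.06 + 0.06 + 0.69) = 0.19.
P(C|R1) = 1 − 0.8551 = 0.1449.
P(C|R4) = 1 − 0.8743 = 0.1257.
Using total probability over the partition,
P(C) = P(C|R1)·P(R1) + P(C|R2)·P(R2) + P(C|R3)·P(R3) + P(C|R4)·P(R4)
      = 0.1449·0.06 + 0.2126·0.06 + 0.2147·0.19 + 0.1257·0.69
      = 0.008694 + 0.012756 + 0.040793 + 0.086733 = 0.148976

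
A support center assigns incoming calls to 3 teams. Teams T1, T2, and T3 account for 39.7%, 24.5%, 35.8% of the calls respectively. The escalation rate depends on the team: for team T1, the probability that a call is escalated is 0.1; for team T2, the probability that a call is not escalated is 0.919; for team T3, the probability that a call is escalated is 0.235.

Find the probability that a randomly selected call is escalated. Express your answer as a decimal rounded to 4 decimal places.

P(E|T2) = 1 − 0.919 = 0.081.
P(E) = P(E|T1)·P(T1) + P(E|T2)·P(T2) + P(E|T3)·P(T3)
      = 0.1·0.397 + 0.081·0.245 + 0.235·0.358
      = 0.0397 + 0.019845 + 0.08413 = 0.143675

0.1437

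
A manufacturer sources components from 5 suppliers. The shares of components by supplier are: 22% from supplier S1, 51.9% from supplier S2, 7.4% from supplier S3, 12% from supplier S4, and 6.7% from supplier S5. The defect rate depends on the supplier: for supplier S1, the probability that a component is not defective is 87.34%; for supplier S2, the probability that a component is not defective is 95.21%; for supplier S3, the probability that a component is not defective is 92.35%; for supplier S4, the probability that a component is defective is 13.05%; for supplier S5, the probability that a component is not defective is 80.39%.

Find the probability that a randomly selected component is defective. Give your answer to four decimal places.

P(D|S1) = 1 − 0.8734 = 0.1266.
P(D|S2) = 1 − 0.9521 = 0.0479.
P(D|S3) = 1 − 0.9235 = 0.0765.
P(D|S5) = 1 − 0.8039 = 0.1961.
Using total probability over the partition,
P(D) = P(D|S1)·P(S1) + P(D|S2)·P(S2) + P(D|S3)·P(S3) + P(D|S4)·P(S4) + P(D|S5)·P(S5)
      = 0.1266·0.22 + 0.0479·0.519 + 0.0765·0.074 + 0.1305·0.12 + 0.1961·0.067
      = 0.027852 + 0.0248601 + 0.005661 + 0.01566 + 0.0131387 = 0.0871718

P(D) ≈ 0.0872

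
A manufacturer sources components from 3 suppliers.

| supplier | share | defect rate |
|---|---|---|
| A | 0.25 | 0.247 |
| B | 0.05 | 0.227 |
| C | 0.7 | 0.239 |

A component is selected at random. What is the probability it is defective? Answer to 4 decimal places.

P(D) = P(D|A)·P(A) + P(D|B)·P(B) + P(D|C)·P(C)
      = 0.247·0.25 + 0.227·0.05 + 0.239·0.7
      = 0.06175 + 0.01135 + 0.1673 = 0.2404

P(D) ≈ 0.2404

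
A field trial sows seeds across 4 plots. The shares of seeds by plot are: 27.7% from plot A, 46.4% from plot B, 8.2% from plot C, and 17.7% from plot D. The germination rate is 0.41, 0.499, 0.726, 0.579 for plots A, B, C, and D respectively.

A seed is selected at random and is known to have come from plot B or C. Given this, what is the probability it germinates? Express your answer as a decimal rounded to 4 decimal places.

Let S = {B, C}.
P(S) = 0.464 + 0.082 = 0.546.
P(G ∩ S) = 0.499·0.464 + 0.726·0.082 = 0.231536 + 0.059532 = 0.291068.
P(G | S) = 0.291068 / 0.546 = 0.533092…

P(G|S) ≈ 0.5331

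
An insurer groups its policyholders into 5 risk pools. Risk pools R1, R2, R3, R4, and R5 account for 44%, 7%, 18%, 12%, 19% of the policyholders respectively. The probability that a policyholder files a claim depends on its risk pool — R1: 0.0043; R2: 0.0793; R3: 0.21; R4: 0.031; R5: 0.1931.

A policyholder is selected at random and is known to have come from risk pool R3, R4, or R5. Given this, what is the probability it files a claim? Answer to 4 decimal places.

Let S = {R3, R4, R5}.
P(S) = 0.18 + 0.12 + 0.19 = 0.49.
P(C ∩ S) = 0.21·0.18 + 0.031·0.12 + 0.1931·0.19 = 0.0378 + 0.00372 + 0.036689 = 0.078209.
P(C | S) = 0.078209 / 0.49 = 0.159610…

P(C|S) ≈ 0.1596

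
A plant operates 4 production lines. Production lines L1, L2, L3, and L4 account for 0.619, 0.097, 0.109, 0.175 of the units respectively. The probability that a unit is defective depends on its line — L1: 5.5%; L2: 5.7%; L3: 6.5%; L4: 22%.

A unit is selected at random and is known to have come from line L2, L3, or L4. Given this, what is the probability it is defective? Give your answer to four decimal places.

0.1342

Let S = {L2, L3, L4}.
P(S) = 0.097 + 0.109 + 0.175 = 0.381.
P(D ∩ S) = 0.057·0.097 + 0.065·0.109 + 0.22·0.175 = 0.005529 + 0.007085 + 0.0385 = 0.051114.
P(D | S) = 0.051114 / 0.381 = 0.134157…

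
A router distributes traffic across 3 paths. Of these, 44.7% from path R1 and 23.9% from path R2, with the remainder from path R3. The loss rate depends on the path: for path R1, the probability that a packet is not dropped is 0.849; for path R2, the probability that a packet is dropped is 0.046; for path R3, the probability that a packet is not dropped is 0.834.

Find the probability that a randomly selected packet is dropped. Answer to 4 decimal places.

P(R3) = 1 − (0.447 + 0.239) = 0.314.
P(L|R1) = 1 − 0.849 = 0.151.
P(L|R3) = 1 − 0.834 = 0.166.
P(L) = P(L|R1)·P(R1) + P(L|R2)·P(R2) + P(L|R3)·P(R3)
      = 0.151·0.447 + 0.046·0.239 + 0.166·0.314
      = 0.067497 + 0.010994 + 0.052124 = 0.130615

P(L) ≈ 0.1306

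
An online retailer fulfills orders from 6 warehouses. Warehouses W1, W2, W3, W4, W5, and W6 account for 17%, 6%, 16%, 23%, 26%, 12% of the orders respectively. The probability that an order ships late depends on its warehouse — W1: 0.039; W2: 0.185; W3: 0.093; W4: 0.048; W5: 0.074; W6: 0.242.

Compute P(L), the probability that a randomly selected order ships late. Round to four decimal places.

P(L) ≈ 0.0919

P(L) = P(L|W1)·P(W1) + P(L|W2)·P(W2) + P(L|W3)·P(W3) + P(L|W4)·P(W4) + P(L|W5)·P(W5) + P(L|W6)·P(W6)
      = 0.039·0.17 + 0.185·0.06 + 0.093·0.16 + 0.048·0.23 + 0.074·0.26 + 0.242·0.12
      = 0.00663 + 0.0111 + 0.01488 + 0.01104 + 0.01924 + 0.02904 = 0.09193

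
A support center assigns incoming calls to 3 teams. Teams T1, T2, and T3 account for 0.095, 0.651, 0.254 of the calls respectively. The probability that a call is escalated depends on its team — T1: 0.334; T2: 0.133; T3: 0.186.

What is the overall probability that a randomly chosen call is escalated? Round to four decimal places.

P(E) ≈ 0.1656

P(E) = P(E|T1)·P(T1) + P(E|T2)·P(T2) + P(E|T3)·P(T3)
      = 0.334·0.095 + 0.133·0.651 + 0.186·0.254
      = 0.03173 + 0.086583 + 0.047244 = 0.165557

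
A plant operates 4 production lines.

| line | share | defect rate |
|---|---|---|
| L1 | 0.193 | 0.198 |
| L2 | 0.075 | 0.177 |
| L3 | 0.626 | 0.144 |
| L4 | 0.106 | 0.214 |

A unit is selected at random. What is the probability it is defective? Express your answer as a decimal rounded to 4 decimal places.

P(D) = P(D|L1)·P(L1) + P(D|L2)·P(L2) + P(D|L3)·P(L3) + P(D|L4)·P(L4)
      = 0.198·0.193 + 0.177·0.075 + 0.144·0.626 + 0.214·0.106
      = 0.038214 + 0.013275 + 0.090144 + 0.022684 = 0.164317

P(D) ≈ 0.1643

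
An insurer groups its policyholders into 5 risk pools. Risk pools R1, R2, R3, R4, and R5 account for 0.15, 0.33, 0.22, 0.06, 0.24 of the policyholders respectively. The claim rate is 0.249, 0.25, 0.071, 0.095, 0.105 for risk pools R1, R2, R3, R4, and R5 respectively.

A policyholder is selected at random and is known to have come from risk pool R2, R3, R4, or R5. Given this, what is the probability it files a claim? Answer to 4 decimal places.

Let S = {R2, R3, R4, R5}.
P(S) = 0.33 + 0.22 + 0.06 + 0.24 = 0.85.
P(C ∩ S) = 0.25·0.33 + 0.071·0.22 + 0.095·0.06 + 0.105·0.24 = 0.0825 + 0.01562 + 0.0057 + 0.0252 = 0.12902.
P(C | S) = 0.12902 / 0.85 = 0.151788…

P(C|S) ≈ 0.1518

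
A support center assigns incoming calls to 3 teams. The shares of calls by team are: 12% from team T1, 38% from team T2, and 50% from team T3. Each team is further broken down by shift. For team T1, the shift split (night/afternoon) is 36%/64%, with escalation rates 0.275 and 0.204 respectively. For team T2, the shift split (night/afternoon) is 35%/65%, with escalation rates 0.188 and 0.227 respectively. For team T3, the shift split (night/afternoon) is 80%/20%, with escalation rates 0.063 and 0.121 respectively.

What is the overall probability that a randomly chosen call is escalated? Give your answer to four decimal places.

P(E) ≈ 0.1459

P(E|T1) = 0.36·0.275 + 0.64·0.204 = 0.099 + 0.13056 = 0.22956
P(E|T2) = 0.35·0.188 + 0.65·0.227 = 0.0658 + 0.14755 = 0.21335
P(E|T3) = 0.8·0.063 + 0.2·0.121 = 0.0504 + 0.0242 = 0.0746
By total probability over the outer partition,
P(E) = 0.12·0.22956 + 0.38·0.21335 + 0.5·0.0746
      = 0.0275472 + 0.081073 + 0.0373 = 0.1459202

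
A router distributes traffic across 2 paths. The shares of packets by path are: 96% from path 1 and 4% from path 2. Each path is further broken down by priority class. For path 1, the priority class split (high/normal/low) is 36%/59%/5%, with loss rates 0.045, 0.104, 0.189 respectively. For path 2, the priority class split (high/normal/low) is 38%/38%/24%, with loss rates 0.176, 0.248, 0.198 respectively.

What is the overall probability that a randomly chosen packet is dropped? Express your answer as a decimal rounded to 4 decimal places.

P(L) ≈ 0.0919

P(L|1) = 0.36·0.045 + 0.59·0.104 + 0.05·0.189 = 0.0162 + 0.06136 + 0.00945 = 0.08701
P(L|2) = 0.38·0.176 + 0.38·0.248 + 0.24·0.198 = 0.06688 + 0.09424 + 0.04752 = 0.20864
By total probability over the outer partition,
P(L) = 0.96·0.08701 + 0.04·0.20864
      = 0.0835296 + 0.0083456 = 0.0918752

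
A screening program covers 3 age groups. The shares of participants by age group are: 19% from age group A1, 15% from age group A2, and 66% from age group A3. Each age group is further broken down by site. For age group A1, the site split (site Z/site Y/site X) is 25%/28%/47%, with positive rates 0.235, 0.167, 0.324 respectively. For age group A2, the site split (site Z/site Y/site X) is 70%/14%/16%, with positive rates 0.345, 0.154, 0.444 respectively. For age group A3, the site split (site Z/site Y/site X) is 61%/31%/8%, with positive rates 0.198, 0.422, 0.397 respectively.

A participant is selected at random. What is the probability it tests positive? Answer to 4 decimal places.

0.2861

P(T|A1) = 0.25·0.235 + 0.28·0.167 + 0.47·0.324 = 0.05875 + 0.04676 + 0.15228 = 0.25779
P(T|A2) = 0.7·0.345 + 0.14·0.154 + 0.16·0.444 = 0.2415 + 0.02156 + 0.07104 = 0.3341
P(T|A3) = 0.61·0.198 + 0.31·0.422 + 0.08·0.397 = 0.12078 + 0.13082 + 0.03176 = 0.28336
By total probability over the outer partition,
P(T) = 0.19·0.25779 + 0.15·0.3341 + 0.66·0.28336
      = 0.0489801 + 0.050115 + 0.1870176 = 0.2861127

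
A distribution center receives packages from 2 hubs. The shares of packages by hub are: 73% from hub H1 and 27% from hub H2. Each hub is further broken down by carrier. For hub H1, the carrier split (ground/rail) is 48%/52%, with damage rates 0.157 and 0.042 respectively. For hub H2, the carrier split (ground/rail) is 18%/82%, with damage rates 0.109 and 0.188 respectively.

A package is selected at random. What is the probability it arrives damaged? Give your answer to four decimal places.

0.1179

P(D|H1) = 0.48·0.157 + 0.52·0.042 = 0.07536 + 0.02184 = 0.0972
P(D|H2) = 0.18·0.109 + 0.82·0.188 = 0.01962 + 0.15416 = 0.17378
Then overall,
P(D) = 0.73·0.0972 + 0.27·0.17378
      = 0.070956 + 0.0469206 = 0.1178766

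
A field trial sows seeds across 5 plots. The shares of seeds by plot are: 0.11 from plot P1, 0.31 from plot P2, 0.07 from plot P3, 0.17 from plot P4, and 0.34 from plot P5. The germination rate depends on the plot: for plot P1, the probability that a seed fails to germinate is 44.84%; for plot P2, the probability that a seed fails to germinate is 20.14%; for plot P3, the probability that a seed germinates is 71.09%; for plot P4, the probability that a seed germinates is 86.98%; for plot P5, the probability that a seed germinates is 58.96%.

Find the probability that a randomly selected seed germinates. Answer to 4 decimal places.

P(G) ≈ 0.7063

P(G|P1) = 1 − 0.4484 = 0.5516.
P(G|P2) = 1 − 0.2014 = 0.7986.
By the law of total probability,
P(G) = P(G|P1)·P(P1) + P(G|P2)·P(P2) + P(G|P3)·P(P3) + P(G|P4)·P(P4) + P(G|P5)·P(P5)
      = 0.5516·0.11 + 0.7986·0.31 + 0.7109·0.07 + 0.8698·0.17 + 0.5896·0.34
      = 0.060676 + 0.247566 + 0.049763 + 0.147866 + 0.200464 = 0.706335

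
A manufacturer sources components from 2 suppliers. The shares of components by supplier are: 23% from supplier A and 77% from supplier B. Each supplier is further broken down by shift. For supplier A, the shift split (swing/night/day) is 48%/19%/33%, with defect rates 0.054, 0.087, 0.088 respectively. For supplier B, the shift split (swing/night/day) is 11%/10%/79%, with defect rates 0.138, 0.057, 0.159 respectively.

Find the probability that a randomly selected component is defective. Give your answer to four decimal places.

P(D|A) = 0.48·0.054 + 0.19·0.087 + 0.33·0.088 = 0.02592 + 0.01653 + 0.02904 = 0.07149
P(D|B) = 0.11·0.138 + 0.1·0.057 + 0.79·0.159 = 0.01518 + 0.0057 + 0.12561 = 0.14649
By total probability over the outer partition,
P(D) = 0.23·0.07149 + 0.77·0.14649
      = 0.0164427 + 0.1127973 = 0.12924

0.1292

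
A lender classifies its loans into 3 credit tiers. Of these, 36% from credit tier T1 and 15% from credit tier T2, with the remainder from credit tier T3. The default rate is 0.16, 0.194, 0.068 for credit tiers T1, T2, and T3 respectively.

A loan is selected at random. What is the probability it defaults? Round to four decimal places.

P(T3) = 1 − (0.36 + 0.15) = 0.49.
P(D) = P(D|T1)·P(T1) + P(D|T2)·P(T2) + P(D|T3)·P(T3)
      = 0.16·0.36 + 0.194·0.15 + 0.068·0.49
      = 0.0576 + 0.0291 + 0.03332 = 0.12002

0.1200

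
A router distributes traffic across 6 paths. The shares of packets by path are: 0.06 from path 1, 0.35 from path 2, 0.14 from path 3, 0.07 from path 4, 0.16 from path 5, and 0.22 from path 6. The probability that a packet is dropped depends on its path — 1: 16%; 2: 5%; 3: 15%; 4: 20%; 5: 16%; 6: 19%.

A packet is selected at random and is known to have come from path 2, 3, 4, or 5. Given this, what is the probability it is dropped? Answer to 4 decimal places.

P(L|S) ≈ 0.1085

Let S = {2, 3, 4, 5}.
P(S) = 0.35 + 0.14 + 0.07 + 0.16 = 0.72.
P(L ∩ S) = 0.05·0.35 + 0.15·0.14 + 0.2·0.07 + 0.16·0.16 = 0.0175 + 0.021 + 0.014 + 0.0256 = 0.0781.
P(L | S) = 0.0781 / 0.72 = 0.108472…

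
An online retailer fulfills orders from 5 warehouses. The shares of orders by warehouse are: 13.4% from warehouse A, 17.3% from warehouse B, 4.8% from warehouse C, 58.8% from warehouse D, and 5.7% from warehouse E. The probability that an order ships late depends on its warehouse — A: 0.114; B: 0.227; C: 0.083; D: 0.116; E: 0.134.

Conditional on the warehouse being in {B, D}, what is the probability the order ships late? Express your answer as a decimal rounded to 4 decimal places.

Let S = {B, D}.
P(S) = 0.173 + 0.588 = 0.761.
P(L ∩ S) = 0.227·0.173 + 0.116·0.588 = 0.039271 + 0.068208 = 0.107479.
P(L | S) = 0.107479 / 0.761 = 0.141234…

0.1412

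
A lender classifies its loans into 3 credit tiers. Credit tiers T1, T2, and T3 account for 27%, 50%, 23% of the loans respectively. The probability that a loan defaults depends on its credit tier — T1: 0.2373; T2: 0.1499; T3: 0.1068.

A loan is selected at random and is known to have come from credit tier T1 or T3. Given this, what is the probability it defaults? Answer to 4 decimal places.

Let S = {T1, T3}.
P(S) = 0.27 + 0.23 = 0.5.
P(D ∩ S) = 0.2373·0.27 + 0.1068·0.23 = 0.064071 + 0.024564 = 0.088635.
P(D | S) = 0.088635 / 0.5 = 0.177270…

0.1773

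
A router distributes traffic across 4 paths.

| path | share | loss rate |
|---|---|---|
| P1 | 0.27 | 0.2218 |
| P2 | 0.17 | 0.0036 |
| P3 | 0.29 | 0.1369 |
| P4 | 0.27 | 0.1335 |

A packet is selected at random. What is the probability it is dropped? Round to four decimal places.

0.1362

Summing over the partition,
P(L) = P(L|P1)·P(P1) + P(L|P2)·P(P2) + P(L|P3)·P(P3) + P(L|P4)·P(P4)
      = 0.2218·0.27 + 0.0036·0.17 + 0.1369·0.29 + 0.1335·0.27
      = 0.059886 + 0.000612 + 0.039701 + 0.036045 = 0.136244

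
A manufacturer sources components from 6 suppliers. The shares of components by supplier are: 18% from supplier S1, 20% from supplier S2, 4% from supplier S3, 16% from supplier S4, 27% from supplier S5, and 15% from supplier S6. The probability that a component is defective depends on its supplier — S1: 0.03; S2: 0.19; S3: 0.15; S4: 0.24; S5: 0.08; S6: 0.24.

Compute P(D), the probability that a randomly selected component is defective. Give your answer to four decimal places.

P(D) ≈ 0.1454

By the law of total probability,
P(D) = P(D|S1)·P(S1) + P(D|S2)·P(S2) + P(D|S3)·P(S3) + P(D|S4)·P(S4) + P(D|S5)·P(S5) + P(D|S6)·P(S6)
      = 0.03·0.18 + 0.19·0.2 + 0.15·0.04 + 0.24·0.16 + 0.08·0.27 + 0.24·0.15
      = 0.0054 + 0.038 + 0.006 + 0.0384 + 0.0216 + 0.036 = 0.1454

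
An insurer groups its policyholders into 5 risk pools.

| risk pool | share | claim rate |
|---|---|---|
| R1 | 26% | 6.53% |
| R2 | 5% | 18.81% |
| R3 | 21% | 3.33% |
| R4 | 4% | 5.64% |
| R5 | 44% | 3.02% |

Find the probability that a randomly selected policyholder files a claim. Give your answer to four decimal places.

P(C) = P(C|R1)·P(R1) + P(C|R2)·P(R2) + P(C|R3)·P(R3) + P(C|R4)·P(R4) + P(C|R5)·P(R5)
      = 0.0653·0.26 + 0.1881·0.05 + 0.0333·0.21 + 0.0564·0.04 + 0.0302·0.44
      = 0.016978 + 0.009405 + 0.006993 + 0.002256 + 0.013288 = 0.04892

P(C) ≈ 0.0489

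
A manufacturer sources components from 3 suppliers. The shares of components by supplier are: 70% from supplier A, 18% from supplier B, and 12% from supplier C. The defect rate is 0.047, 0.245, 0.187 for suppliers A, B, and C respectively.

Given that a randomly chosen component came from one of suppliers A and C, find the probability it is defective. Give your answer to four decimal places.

0.0675

Let S = {A, C}.
P(S) = 0.7 + 0.12 = 0.82.
P(D ∩ S) = 0.047·0.7 + 0.187·0.12 = 0.0329 + 0.02244 = 0.05534.
P(D | S) = 0.05534 / 0.82 = 0.067488…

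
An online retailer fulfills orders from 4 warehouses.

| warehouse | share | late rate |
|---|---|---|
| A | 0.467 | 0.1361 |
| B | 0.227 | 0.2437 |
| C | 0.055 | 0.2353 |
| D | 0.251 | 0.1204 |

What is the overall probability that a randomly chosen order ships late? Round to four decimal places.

P(L) = P(L|A)·P(A) + P(L|B)·P(B) + P(L|C)·P(C) + P(L|D)·P(D)
      = 0.1361·0.467 + 0.2437·0.227 + 0.2353·0.055 + 0.1204·0.251
      = 0.0635587 + 0.0553199 + 0.0129415 + 0.0302204 = 0.1620405

P(L) ≈ 0.1620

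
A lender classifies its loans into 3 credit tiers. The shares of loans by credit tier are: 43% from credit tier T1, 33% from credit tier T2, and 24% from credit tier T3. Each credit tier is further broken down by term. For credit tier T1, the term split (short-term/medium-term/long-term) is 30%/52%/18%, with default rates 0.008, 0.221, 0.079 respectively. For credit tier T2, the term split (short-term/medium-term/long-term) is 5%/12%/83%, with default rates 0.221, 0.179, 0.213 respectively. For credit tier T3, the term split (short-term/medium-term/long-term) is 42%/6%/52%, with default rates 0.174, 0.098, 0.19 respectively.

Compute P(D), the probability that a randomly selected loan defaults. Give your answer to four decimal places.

P(D) ≈ 0.1683

P(D|T1) = 0.3·0.008 + 0.52·0.221 + 0.18·0.079 = 0.0024 + 0.11492 + 0.01422 = 0.13154
P(D|T2) = 0.05·0.221 + 0.12·0.179 + 0.83·0.213 = 0.01105 + 0.02148 + 0.17679 = 0.20932
P(D|T3) = 0.42·0.174 + 0.06·0.098 + 0.52·0.19 = 0.07308 + 0.00588 + 0.0988 = 0.17776
Then overall,
P(D) = 0.43·0.13154 + 0.33·0.20932 + 0.24·0.17776
      = 0.0565622 + 0.0690756 + 0.0426624 = 0.1683002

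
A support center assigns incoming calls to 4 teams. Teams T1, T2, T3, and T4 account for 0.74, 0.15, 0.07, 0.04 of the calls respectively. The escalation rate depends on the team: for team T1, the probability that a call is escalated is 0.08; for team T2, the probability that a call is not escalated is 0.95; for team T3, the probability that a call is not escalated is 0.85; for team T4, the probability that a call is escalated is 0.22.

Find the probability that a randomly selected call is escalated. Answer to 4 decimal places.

P(E|T2) = 1 − 0.95 = 0.05.
P(E|T3) = 1 − 0.85 = 0.15.
Using total probability over the partition,
P(E) = P(E|T1)·P(T1) + P(E|T2)·P(T2) + P(E|T3)·P(T3) + P(E|T4)·P(T4)
      = 0.08·0.74 + 0.05·0.15 + 0.15·0.07 + 0.22·0.04
      = 0.0592 + 0.0075 + 0.0105 + 0.0088 = 0.086

P(E) ≈ 0.0860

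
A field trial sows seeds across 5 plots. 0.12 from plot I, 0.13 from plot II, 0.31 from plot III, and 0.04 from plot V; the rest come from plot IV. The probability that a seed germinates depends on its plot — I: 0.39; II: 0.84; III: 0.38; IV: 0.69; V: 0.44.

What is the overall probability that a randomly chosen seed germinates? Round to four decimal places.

P(IV) = 1 − (0.12 + 0.13 + 0.31 + 0.04) = 0.4.
P(G) = P(G|I)·P(I) + P(G|II)·P(II) + P(G|III)·P(III) + P(G|IV)·P(IV) + P(G|V)·P(V)
      = 0.39·0.12 + 0.84·0.13 + 0.38·0.31 + 0.69·0.4 + 0.44·0.04
      = 0.0468 + 0.1092 + 0.1178 + 0.276 + 0.0176 = 0.5674

P(G) ≈ 0.5674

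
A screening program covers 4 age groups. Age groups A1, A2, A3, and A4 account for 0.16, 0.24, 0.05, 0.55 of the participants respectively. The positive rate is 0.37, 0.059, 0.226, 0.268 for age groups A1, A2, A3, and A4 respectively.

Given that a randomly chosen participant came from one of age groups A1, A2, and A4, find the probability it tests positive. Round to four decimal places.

0.2324

Let S = {A1, A2, A4}.
P(S) = 0.16 + 0.24 + 0.55 = 0.95.
P(T ∩ S) = 0.37·0.16 + 0.059·0.24 + 0.268·0.55 = 0.0592 + 0.01416 + 0.1474 = 0.22076.
P(T | S) = 0.22076 / 0.95 = 0.232379…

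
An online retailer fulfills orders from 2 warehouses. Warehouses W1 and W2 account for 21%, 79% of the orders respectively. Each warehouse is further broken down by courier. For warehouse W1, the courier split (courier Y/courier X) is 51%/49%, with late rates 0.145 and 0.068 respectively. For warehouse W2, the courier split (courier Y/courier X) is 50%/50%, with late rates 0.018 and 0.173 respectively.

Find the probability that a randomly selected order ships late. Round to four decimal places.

P(L|W1) = 0.51·0.145 + 0.49·0.068 = 0.07395 + 0.03332 = 0.10727
P(L|W2) = 0.5·0.018 + 0.5·0.173 = 0.009 + 0.0865 = 0.0955
Then overall,
P(L) = 0.21·0.10727 + 0.79·0.0955
      = 0.0225267 + 0.075445 = 0.0979717

0.0980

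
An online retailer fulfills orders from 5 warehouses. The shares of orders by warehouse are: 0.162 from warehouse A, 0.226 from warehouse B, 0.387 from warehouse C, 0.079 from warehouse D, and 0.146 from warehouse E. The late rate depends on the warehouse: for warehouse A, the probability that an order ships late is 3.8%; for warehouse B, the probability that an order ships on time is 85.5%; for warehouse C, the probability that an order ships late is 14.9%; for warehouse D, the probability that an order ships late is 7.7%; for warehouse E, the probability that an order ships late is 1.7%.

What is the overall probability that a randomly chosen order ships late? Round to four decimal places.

P(L|B) = 1 − 0.855 = 0.145.
P(L) = P(L|A)·P(A) + P(L|B)·P(B) + P(L|C)·P(C) + P(L|D)·P(D) + P(L|E)·P(E)
      = 0.038·0.162 + 0.145·0.226 + 0.149·0.387 + 0.077·0.079 + 0.017·0.146
      = 0.006156 + 0.03277 + 0.057663 + 0.006083 + 0.002482 = 0.105154

P(L) ≈ 0.1052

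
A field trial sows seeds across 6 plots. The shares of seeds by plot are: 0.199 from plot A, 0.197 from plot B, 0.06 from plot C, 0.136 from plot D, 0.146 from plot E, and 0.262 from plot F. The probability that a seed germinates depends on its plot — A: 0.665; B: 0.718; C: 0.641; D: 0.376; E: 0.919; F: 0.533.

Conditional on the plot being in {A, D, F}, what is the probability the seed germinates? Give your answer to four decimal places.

P(G|S) ≈ 0.5412

Let S = {A, D, F}.
P(S) = 0.199 + 0.136 + 0.262 = 0.597.
P(G ∩ S) = 0.665·0.199 + 0.376·0.136 + 0.533·0.262 = 0.132335 + 0.051136 + 0.139646 = 0.323117.
P(G | S) = 0.323117 / 0.597 = 0.541235…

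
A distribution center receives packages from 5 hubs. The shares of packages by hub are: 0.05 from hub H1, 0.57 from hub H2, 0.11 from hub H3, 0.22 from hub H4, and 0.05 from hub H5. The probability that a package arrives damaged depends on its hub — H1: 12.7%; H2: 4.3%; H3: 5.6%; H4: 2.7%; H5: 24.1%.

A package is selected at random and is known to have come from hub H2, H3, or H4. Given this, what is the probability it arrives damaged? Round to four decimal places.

Let S = {H2, H3, H4}.
P(S) = 0.57 + 0.11 + 0.22 = 0.9.
P(D ∩ S) = 0.043·0.57 + 0.056·0.11 + 0.027·0.22 = 0.02451 + 0.00616 + 0.00594 = 0.03661.
P(D | S) = 0.03661 / 0.9 = 0.040678…

P(D|S) ≈ 0.0407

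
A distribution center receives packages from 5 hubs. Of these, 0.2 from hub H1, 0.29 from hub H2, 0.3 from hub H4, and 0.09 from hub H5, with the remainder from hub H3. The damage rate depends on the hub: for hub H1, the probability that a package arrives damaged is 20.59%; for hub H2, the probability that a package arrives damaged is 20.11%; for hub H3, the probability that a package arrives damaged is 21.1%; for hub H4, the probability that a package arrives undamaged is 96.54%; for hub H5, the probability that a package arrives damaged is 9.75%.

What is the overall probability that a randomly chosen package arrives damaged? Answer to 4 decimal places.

P(D) ≈ 0.1440

P(H3) = 1 − (0.2 + 0.29 + 0.3 + 0.09) = 0.12.
P(D|H4) = 1 − 0.9654 = 0.0346.
By the law of total probability,
P(D) = P(D|H1)·P(H1) + P(D|H2)·P(H2) + P(D|H3)·P(H3) + P(D|H4)·P(H4) + P(D|H5)·P(H5)
      = 0.2059·0.2 + 0.2011·0.29 + 0.211·0.12 + 0.0346·0.3 + 0.0975·0.09
      = 0.04118 + 0.058319 + 0.02532 + 0.01038 + 0.008775 = 0.143974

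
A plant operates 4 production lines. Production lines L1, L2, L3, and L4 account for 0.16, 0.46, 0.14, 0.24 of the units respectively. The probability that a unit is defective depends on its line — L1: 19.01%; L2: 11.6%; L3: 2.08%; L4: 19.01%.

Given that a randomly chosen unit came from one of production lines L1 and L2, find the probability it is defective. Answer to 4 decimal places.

Let S = {L1, L2}.
P(S) = 0.16 + 0.46 = 0.62.
P(D ∩ S) = 0.1901·0.16 + 0.116·0.46 = 0.030416 + 0.05336 = 0.083776.
P(D | S) = 0.083776 / 0.62 = 0.135123…

P(D|S) ≈ 0.1351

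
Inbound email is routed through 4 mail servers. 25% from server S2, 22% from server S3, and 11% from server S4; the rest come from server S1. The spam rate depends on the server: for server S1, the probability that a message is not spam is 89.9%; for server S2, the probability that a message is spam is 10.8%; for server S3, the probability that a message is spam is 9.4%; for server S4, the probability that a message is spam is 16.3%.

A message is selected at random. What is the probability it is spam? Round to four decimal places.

P(S) ≈ 0.1080

P(S1) = 1 − (0.25 + 0.22 + 0.11) = 0.42.
P(S|S1) = 1 − 0.899 = 0.101.
Using total probability over the partition,
P(S) = P(S|S1)·P(S1) + P(S|S2)·P(S2) + P(S|S3)·P(S3) + P(S|S4)·P(S4)
      = 0.101·0.42 + 0.108·0.25 + 0.094·0.22 + 0.163·0.11
      = 0.04242 + 0.027 + 0.02068 + 0.01793 = 0.10803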